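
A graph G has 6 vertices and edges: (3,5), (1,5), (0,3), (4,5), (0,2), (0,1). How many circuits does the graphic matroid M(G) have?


A circuit in a graphic matroid = edge set of a simple cycle.
G has 6 vertices and 6 edges.
Enumerating all minimal edge subsets forming cycles...
Total circuits found: 1.

1


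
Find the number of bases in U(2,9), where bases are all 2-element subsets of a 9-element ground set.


Bases of U(2,9) are all 2-element subsets of the 9-element ground set.
Number of bases = C(9,2).
C(9,2) = (9 * 8) / (1 * 2) = 36.

36


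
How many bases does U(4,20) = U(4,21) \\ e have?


Deleting e from U(4,21) gives U(4,20) since n > r.
Bases of U(4,20) = C(20,4) = 20! / (4! * 16!) = 4845.

4845


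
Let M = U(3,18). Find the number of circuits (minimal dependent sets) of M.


In U(3,18), circuits are the (4)-element subsets.
Any set of 4 elements is dependent, and removing any one element gives
an independent set of size 3, so it is a minimal dependent set.
Number of circuits = (18 choose 4) = 3060.

3060


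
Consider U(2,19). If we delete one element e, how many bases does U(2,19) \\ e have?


Deleting e from U(2,19) gives U(2,18) since n > r.
Bases of U(2,18) = C(18,2) = (18 * 17) / (1 * 2) = 153.

153


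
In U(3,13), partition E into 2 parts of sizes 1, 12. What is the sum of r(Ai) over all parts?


r(Ai) = min(|Ai|, 3) for each part.
Sum = min(1,3) + min(12,3)
    = 1 + 3
    = 4.

4


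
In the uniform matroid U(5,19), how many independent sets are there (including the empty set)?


Independent sets of U(5,19) are all subsets of size <= 5.
Count = C(19,0) + C(19,1) + C(19,2) + C(19,3) + C(19,4) + C(19,5)
     = 1 + 19 + 171 + 969 + 3876 + 11628
     = 16664.

16664


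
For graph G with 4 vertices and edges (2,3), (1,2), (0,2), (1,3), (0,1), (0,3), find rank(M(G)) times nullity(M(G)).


r(M) = |V| - c = 4 - 1 = 3.
nullity = |E| - r(M) = 6 - 3 = 3.
Product = 3 * 3 = 9.

9


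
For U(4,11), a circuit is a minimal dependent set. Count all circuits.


In U(4,11), circuits are the (5)-element subsets.
Any set of 5 elements is dependent, and removing any one element gives
an independent set of size 4, so it is a minimal dependent set.
Number of circuits = C(11,5) = 462.

462


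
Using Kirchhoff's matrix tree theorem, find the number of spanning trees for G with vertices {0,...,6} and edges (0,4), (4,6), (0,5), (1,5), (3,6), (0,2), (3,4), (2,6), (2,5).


By Kirchhoff's matrix tree theorem, the number of spanning trees equals
the determinant of any cofactor of the Laplacian matrix L.
G has 7 vertices and 9 edges.
Computing the (6 x 6) cofactor determinant gives 30.

30


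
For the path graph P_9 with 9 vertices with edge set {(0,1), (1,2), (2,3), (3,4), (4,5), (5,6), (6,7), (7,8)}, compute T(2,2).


A path on 9 vertices is a tree with 8 edges.
T(x,y) = x^(8) for any tree.
T(2,2) = 2^8 = 256.

256


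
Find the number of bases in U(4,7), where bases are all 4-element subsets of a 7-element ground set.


Bases of U(4,7) are all 4-element subsets of the 7-element ground set.
Number of bases = C(7,4).
C(7,4) = 7! / (4! * 3!) = 35.

35


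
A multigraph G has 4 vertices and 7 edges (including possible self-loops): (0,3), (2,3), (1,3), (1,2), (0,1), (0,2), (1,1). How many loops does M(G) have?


In a graphic matroid, a loop is a self-loop edge (u,u) with rank 0.
Examining all 7 edges for self-loops...
Self-loops found: (1,1)
Number of loops = 1.

1


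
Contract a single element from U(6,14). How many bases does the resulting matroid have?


Contracting e from U(6,14) gives U(5,13).
Bases of U(5,13) = C(13,5) = 13! / (5! * 8!) = 1287.

1287


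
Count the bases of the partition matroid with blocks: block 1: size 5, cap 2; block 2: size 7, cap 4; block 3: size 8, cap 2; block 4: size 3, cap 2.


A basis picks exactly ci elements from block i.
Number of bases = product of C(|Si|, ci).
= C(5,2) * C(7,4) * C(8,2) * C(3,2)
= 10 * 35 * 28 * 3
= 29400.

29400


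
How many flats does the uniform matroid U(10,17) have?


Flats of U(10,17): every subset of size < 10 is a flat, plus E itself.
Count = (17 choose 0) + (17 choose 1) + (17 choose 2) + (17 choose 3) + (17 choose 4) + (17 choose 5) + (17 choose 6) + (17 choose 7) + (17 choose 8) + (17 choose 9) + 1
     = 1 + 17 + 136 + 680 + 2380 + 6188 + 12376 + 19448 + 24310 + 24310 + 1
     = 89847.

89847


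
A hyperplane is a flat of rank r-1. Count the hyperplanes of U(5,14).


Hyperplanes of U(5,14) are flats of rank 4.
In a uniform matroid, these are exactly the (4)-element subsets.
Count = (14 choose 4) = 1001.

1001


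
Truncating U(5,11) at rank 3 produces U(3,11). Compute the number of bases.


Truncating U(5,11) to rank 3 gives U(3,11).
Bases of U(3,11) are all 3-element subsets of 11 elements.
Number of bases = (11 choose 3) = 165.

165


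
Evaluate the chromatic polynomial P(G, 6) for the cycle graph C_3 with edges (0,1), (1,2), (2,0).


P(C_3, k) = (k-1)^3 + (-1)^3*(k-1).
P(6) = (5)^3 - 5
= 125 - 5 = 120.

120


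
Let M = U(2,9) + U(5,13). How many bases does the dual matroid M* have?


(M1+M2)* = M1* + M2*.
M1* = U(7,9), bases: C(9,7) = 36.
M2* = U(8,13), bases: C(13,8) = 1287.
|B(M*)| = 36 * 1287 = 46332.

46332


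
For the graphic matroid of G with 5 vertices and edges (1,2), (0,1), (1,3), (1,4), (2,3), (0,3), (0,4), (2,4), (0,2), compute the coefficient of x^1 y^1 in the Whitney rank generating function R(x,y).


R(x,y) = sum over A in 2^E of x^(r(E)-r(A)) * y^(|A|-r(A)).
G has 5 vertices, 9 edges. r(E) = 4.
Enumerate all 2^9 = 512 subsets.
Count subsets with r(E)-r(A)=1 and |A|-r(A)=1: 51.

51


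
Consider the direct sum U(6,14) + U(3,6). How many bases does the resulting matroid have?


Bases of a direct sum M1 + M2: |B| = |B(M1)| * |B(M2)|.
|B(U(6,14))| = C(14,6) = 3003.
|B(U(3,6))| = C(6,3) = 20.
Total bases = 3003 * 20 = 60060.

60060


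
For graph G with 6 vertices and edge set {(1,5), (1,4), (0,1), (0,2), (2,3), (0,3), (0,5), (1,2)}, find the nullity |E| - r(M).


Cycle rank (nullity) = |E| - r(M) = |E| - (|V| - c).
|E| = 8, |V| = 6, c = 1.
Nullity = 8 - (6 - 1) = 8 - 5 = 3.

3


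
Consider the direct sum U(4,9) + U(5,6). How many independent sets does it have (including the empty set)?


For a direct sum, |I(M1+M2)| = |I(M1)| * |I(M2)|.
|I(U(4,9))| = sum C(9,k) for k=0..4 = 256.
|I(U(5,6))| = sum C(6,k) for k=0..5 = 63.
Total = 256 * 63 = 16128.

16128


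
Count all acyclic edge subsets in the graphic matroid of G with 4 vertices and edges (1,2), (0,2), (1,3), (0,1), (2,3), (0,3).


An independent set in a graphic matroid is an acyclic edge subset.
G has 4 vertices and 6 edges.
Enumerate all 2^6 = 64 subsets, checking for acyclicity.
Total independent sets = 38.

38


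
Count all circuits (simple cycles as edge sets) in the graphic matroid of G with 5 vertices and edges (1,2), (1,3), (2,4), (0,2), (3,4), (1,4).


A circuit in a graphic matroid = edge set of a simple cycle.
G has 5 vertices and 6 edges.
Enumerating all minimal edge subsets forming cycles...
Total circuits found: 3.

3


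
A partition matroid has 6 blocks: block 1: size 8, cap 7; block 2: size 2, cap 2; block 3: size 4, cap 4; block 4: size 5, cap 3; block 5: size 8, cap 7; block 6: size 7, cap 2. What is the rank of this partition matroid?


Rank of a partition matroid = sum of min(|Si|, ci) for each block.
= min(8,7) + min(2,2) + min(4,4) + min(5,3) + min(8,7) + min(7,2)
= 7 + 2 + 4 + 3 + 7 + 2
= 25.

25


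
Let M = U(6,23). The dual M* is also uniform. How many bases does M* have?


The dual of U(r,n) is U(n-r, n) = U(17,23).
Bases of U(17,23) are all (17)-element subsets.
|B(M*)| = C(23,17) = 23! / (17! * 6!) = 100947.

100947


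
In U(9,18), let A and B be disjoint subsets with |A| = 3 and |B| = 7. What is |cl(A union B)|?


|A union B| = 3 + 7 = 10 (disjoint).
In U(9,18), cl(S) = S if |S| < 9, else cl(S) = E.
Since 10 >= 9, cl(A union B) = E.
|cl(A union B)| = 18.

18


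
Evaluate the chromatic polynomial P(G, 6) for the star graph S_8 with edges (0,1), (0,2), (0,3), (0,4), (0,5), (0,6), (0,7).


P(tree, k) = k * (k-1)^(7) for any tree on 8 vertices.
P(6) = 6 * 5^7 = 6 * 78125 = 468750.

468750


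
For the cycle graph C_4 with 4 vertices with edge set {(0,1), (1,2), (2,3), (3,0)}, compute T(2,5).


T(C_4; x,y) = x + x^2 + ... + x^(3) + y.
T(2,5) = 2^1 + 2^2 + 2^3 + 5
= 2 + 4 + 8 + 5
= 19.

19


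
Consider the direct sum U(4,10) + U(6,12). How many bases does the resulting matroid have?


Bases of a direct sum M1 + M2: |B| = |B(M1)| * |B(M2)|.
|B(U(4,10))| = C(10,4) = 210.
|B(U(6,12))| = C(12,6) = 924.
Total bases = 210 * 924 = 194040.

194040


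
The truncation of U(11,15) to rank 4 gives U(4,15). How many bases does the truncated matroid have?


Truncating U(11,15) to rank 4 gives U(4,15).
Bases of U(4,15) are all 4-element subsets of 15 elements.
Number of bases = (15 choose 4) = 1365.

1365


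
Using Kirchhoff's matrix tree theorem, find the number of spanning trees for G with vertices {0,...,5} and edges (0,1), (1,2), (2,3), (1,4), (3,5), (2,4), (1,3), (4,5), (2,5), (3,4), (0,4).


By Kirchhoff's matrix tree theorem, the number of spanning trees equals
the determinant of any cofactor of the Laplacian matrix L.
G has 6 vertices and 11 edges.
Computing the (5 x 5) cofactor determinant gives 185.

185


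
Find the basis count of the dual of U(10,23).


The dual of U(r,n) is U(n-r, n) = U(13,23).
Bases of U(13,23) are all (13)-element subsets.
|B(M*)| = C(23,13) = 1144066.

1144066


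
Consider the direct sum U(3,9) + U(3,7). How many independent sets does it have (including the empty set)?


For a direct sum, |I(M1+M2)| = |I(M1)| * |I(M2)|.
|I(U(3,9))| = sum C(9,k) for k=0..3 = 130.
|I(U(3,7))| = sum C(7,k) for k=0..3 = 64.
Total = 130 * 64 = 8320.

8320


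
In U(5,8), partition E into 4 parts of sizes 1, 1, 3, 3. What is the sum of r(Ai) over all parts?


r(Ai) = min(|Ai|, 5) for each part.
Sum = min(1,5) + min(1,5) + min(3,5) + min(3,5)
    = 1 + 1 + 3 + 3
    = 8.

8


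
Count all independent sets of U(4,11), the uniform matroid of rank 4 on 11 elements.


Independent sets of U(4,11) are all subsets of size <= 4.
Count = C(11,0) + C(11,1) + C(11,2) + C(11,3) + C(11,4)
     = 1 + 11 + 55 + 165 + 330
     = 562.

562


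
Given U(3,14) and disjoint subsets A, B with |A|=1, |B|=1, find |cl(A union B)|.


|A union B| = 1 + 1 = 2 (disjoint).
In U(3,14), cl(S) = S if |S| < 3, else cl(S) = E.
Since 2 < 3, cl(A union B) = A union B.
|cl(A union B)| = 2.

2


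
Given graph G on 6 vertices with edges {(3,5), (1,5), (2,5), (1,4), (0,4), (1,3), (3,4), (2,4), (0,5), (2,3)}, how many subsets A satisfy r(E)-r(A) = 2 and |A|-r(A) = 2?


R(x,y) = sum over A in 2^E of x^(r(E)-r(A)) * y^(|A|-r(A)).
G has 6 vertices, 10 edges. r(E) = 5.
Enumerate all 2^10 = 1024 subsets.
Count subsets with r(E)-r(A)=2 and |A|-r(A)=2: 4.

4


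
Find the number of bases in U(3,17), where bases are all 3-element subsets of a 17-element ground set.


Bases of U(3,17) are all 3-element subsets of the 17-element ground set.
Number of bases = C(17,3).
C(17,3) = (17 * 16 * 15) / (1 * 2 * 3) = 680.

680


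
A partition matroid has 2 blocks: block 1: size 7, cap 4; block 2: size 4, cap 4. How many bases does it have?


A basis picks exactly ci elements from block i.
Number of bases = product of C(|Si|, ci).
= C(7,4) * C(4,4)
= 35 * 1
= 35.

35


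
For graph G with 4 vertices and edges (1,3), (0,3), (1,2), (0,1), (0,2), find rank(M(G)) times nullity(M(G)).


r(M) = |V| - c = 4 - 1 = 3.
nullity = |E| - r(M) = 5 - 3 = 2.
Product = 3 * 2 = 6.

6


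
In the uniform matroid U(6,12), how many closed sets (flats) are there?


Flats of U(6,12): every subset of size < 6 is a flat, plus E itself.
Count = C(12,0) + C(12,1) + C(12,2) + C(12,3) + C(12,4) + C(12,5) + 1
     = 1 + 12 + 66 + 220 + 495 + 792 + 1
     = 1587.

1587


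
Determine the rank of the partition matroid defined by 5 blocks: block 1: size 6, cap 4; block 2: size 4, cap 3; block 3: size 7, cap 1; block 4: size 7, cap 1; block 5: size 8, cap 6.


Rank of a partition matroid = sum of min(|Si|, ci) for each block.
= min(6,4) + min(4,3) + min(7,1) + min(7,1) + min(8,6)
= 4 + 3 + 1 + 1 + 6
= 15.

15


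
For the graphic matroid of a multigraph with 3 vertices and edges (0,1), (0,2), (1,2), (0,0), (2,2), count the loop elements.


In a graphic matroid, a loop is a self-loop edge (u,u) with rank 0.
Examining all 5 edges for self-loops...
Self-loops found: (0,0), (2,2)
Number of loops = 2.

2


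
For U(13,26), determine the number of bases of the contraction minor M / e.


Contracting e from U(13,26) gives U(12,25).
Bases of U(12,25) = C(25,12) = 25! / (12! * 13!) = 5200300.

5200300


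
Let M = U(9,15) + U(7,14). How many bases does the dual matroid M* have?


(M1+M2)* = M1* + M2*.
M1* = U(6,15), bases: C(15,6) = 5005.
M2* = U(7,14), bases: C(14,7) = 3432.
|B(M*)| = 5005 * 3432 = 17177160.

17177160


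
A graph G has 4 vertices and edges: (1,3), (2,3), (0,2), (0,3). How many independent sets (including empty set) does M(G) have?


An independent set in a graphic matroid is an acyclic edge subset.
G has 4 vertices and 4 edges.
Enumerate all 2^4 = 16 subsets, checking for acyclicity.
Total independent sets = 14.

14


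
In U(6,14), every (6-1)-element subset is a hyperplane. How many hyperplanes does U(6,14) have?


Hyperplanes of U(6,14) are flats of rank 5.
In a uniform matroid, these are exactly the (5)-element subsets.
Count = (14 choose 5) = 2002.

2002


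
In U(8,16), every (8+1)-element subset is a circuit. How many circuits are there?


In U(8,16), circuits are the (9)-element subsets.
Any set of 9 elements is dependent, and removing any one element gives
an independent set of size 8, so it is a minimal dependent set.
Number of circuits = C(16,9) = 11440.

11440


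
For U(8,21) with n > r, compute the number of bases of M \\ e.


Deleting e from U(8,21) gives U(8,20) since n > r.
Bases of U(8,20) = C(20,8) = 20! / (8! * 12!) = 125970.

125970


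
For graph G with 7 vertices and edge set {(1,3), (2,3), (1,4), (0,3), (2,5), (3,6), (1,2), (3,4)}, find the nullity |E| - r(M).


Cycle rank (nullity) = |E| - r(M) = |E| - (|V| - c).
|E| = 8, |V| = 7, c = 1.
Nullity = 8 - (7 - 1) = 8 - 6 = 2.

2


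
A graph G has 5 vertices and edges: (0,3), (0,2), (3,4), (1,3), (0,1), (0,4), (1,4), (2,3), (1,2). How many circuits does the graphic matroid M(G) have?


A circuit in a graphic matroid = edge set of a simple cycle.
G has 5 vertices and 9 edges.
Enumerating all minimal edge subsets forming cycles...
Total circuits found: 22.

22


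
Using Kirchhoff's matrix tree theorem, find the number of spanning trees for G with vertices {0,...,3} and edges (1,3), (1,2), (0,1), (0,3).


By Kirchhoff's matrix tree theorem, the number of spanning trees equals
the determinant of any cofactor of the Laplacian matrix L.
G has 4 vertices and 4 edges.
Computing the (3 x 3) cofactor determinant gives 3.

3


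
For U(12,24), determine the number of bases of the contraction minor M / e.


Contracting e from U(12,24) gives U(11,23).
Bases of U(11,23) = C(23,11) = 23! / (11! * 12!) = 1352078.

1352078


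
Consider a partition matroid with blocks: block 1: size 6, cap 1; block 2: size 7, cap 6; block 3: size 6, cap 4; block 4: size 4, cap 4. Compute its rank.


Rank of a partition matroid = sum of min(|Si|, ci) for each block.
= min(6,1) + min(7,6) + min(6,4) + min(4,4)
= 1 + 6 + 4 + 4
= 15.

15


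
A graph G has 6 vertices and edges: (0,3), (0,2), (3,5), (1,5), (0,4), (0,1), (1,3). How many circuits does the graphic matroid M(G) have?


A circuit in a graphic matroid = edge set of a simple cycle.
G has 6 vertices and 7 edges.
Enumerating all minimal edge subsets forming cycles...
Total circuits found: 3.

3


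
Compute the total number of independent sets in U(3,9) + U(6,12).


For a direct sum, |I(M1+M2)| = |I(M1)| * |I(M2)|.
|I(U(3,9))| = sum C(9,k) for k=0..3 = 130.
|I(U(6,12))| = sum C(12,k) for k=0..6 = 2510.
Total = 130 * 2510 = 326300.

326300


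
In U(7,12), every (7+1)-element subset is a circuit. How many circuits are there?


In U(7,12), circuits are the (8)-element subsets.
Any set of 8 elements is dependent, and removing any one element gives
an independent set of size 7, so it is a minimal dependent set.
Number of circuits = C(12,8) = 12! / (8! * 4!) = 495.

495


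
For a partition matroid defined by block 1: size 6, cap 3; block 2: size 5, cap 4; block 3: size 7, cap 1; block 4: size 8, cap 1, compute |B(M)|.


A basis picks exactly ci elements from block i.
Number of bases = product of C(|Si|, ci).
= C(6,3) * C(5,4) * C(7,1) * C(8,1)
= 20 * 5 * 7 * 8
= 5600.

5600


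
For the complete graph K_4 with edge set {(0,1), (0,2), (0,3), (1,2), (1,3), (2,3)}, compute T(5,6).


T(K_4; x,y) = x^3 + 3x^2 + 4xy + 2x + y^3 + 3y^2 + 2y.
Substituting x=5, y=6:
= 125 + 75 + 120 + 10 + 216 + 108 + 12
= 666.

666


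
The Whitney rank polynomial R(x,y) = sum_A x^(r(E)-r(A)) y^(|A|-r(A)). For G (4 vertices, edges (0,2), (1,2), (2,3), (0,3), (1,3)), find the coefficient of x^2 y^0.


R(x,y) = sum over A in 2^E of x^(r(E)-r(A)) * y^(|A|-r(A)).
G has 4 vertices, 5 edges. r(E) = 3.
Enumerate all 2^5 = 32 subsets.
Count subsets with r(E)-r(A)=2 and |A|-r(A)=0: 5.

5


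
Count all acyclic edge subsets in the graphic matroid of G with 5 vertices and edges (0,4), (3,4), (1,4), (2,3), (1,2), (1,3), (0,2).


An independent set in a graphic matroid is an acyclic edge subset.
G has 5 vertices and 7 edges.
Enumerate all 2^7 = 128 subsets, checking for acyclicity.
Total independent sets = 86.

86


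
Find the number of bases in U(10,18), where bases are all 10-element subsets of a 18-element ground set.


Bases of U(10,18) are all 10-element subsets of the 18-element ground set.
Number of bases = C(18,10).
C(18,10) = 43758.

43758


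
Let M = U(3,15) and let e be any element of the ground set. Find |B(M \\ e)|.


Deleting e from U(3,15) gives U(3,14) since n > r.
Bases of U(3,14) = C(14,3) = 14! / (3! * 11!) = 364.

364


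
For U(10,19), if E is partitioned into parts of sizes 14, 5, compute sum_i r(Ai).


r(Ai) = min(|Ai|, 10) for each part.
Sum = min(14,10) + min(5,10)
    = 10 + 5
    = 15.

15


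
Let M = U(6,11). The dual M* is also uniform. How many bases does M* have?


The dual of U(r,n) is U(n-r, n) = U(5,11).
Bases of U(5,11) are all (5)-element subsets.
|B(M*)| = (11 choose 5) = 462.

462


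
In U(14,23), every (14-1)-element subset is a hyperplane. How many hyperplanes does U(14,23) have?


Hyperplanes of U(14,23) are flats of rank 13.
In a uniform matroid, these are exactly the (13)-element subsets.
Count = C(23,13) = 1144066.

1144066


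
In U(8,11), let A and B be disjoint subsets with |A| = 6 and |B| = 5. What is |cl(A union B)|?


|A union B| = 6 + 5 = 11 (disjoint).
In U(8,11), cl(S) = S if |S| < 8, else cl(S) = E.
Since 11 >= 8, cl(A union B) = E.
|cl(A union B)| = 11.

11


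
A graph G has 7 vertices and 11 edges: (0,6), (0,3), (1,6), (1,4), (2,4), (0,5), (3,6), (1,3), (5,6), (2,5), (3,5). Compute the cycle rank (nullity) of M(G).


Cycle rank (nullity) = |E| - r(M) = |E| - (|V| - c).
|E| = 11, |V| = 7, c = 1.
Nullity = 11 - (7 - 1) = 11 - 6 = 5.

5


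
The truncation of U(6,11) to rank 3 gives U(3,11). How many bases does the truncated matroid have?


Truncating U(6,11) to rank 3 gives U(3,11).
Bases of U(3,11) are all 3-element subsets of 11 elements.
Number of bases = C(11,3) = (11 * 10 * 9) / (1 * 2 * 3) = 165.

165


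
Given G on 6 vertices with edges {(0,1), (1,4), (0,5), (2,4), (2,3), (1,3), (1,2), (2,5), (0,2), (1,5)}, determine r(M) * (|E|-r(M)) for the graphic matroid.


r(M) = |V| - c = 6 - 1 = 5.
nullity = |E| - r(M) = 10 - 5 = 5.
Product = 5 * 5 = 25.

25


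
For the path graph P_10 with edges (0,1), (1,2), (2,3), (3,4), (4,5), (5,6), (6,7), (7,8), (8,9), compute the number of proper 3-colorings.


P(P_10, k) = k * (k-1)^(9).
P(3) = 3 * 2^9 = 3 * 512 = 1536.

1536


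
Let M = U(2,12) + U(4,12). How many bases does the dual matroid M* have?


(M1+M2)* = M1* + M2*.
M1* = U(10,12), bases: C(12,10) = 66.
M2* = U(8,12), bases: C(12,8) = 495.
|B(M*)| = 66 * 495 = 32670.

32670


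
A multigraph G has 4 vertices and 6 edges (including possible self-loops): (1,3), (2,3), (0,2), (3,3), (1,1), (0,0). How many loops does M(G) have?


In a graphic matroid, a loop is a self-loop edge (u,u) with rank 0.
Examining all 6 edges for self-loops...
Self-loops found: (3,3), (1,1), (0,0)
Number of loops = 3.

3


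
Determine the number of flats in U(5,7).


Flats of U(5,7): every subset of size < 5 is a flat, plus E itself.
Count = C(7,0) + C(7,1) + C(7,2) + C(7,3) + C(7,4) + 1
     = 1 + 7 + 21 + 35 + 35 + 1
     = 100.

100


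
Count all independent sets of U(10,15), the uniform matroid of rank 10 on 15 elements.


Independent sets of U(10,15) are all subsets of size <= 10.
Count = C(15,0) + C(15,1) + C(15,2) + C(15,3) + C(15,4) + C(15,5) + C(15,6) + C(15,7) + C(15,8) + C(15,9) + C(15,10)
     = 1 + 15 + 105 + 455 + 1365 + 3003 + 5005 + 6435 + 6435 + 5005 + 3003
     = 30827.

30827


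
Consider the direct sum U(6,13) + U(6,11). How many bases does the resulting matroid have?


Bases of a direct sum M1 + M2: |B| = |B(M1)| * |B(M2)|.
|B(U(6,13))| = C(13,6) = 1716.
|B(U(6,11))| = C(11,6) = 462.
Total bases = 1716 * 462 = 792792.

792792


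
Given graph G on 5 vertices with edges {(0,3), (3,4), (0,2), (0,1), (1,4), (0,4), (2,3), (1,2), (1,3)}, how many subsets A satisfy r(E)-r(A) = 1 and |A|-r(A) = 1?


R(x,y) = sum over A in 2^E of x^(r(E)-r(A)) * y^(|A|-r(A)).
G has 5 vertices, 9 edges. r(E) = 4.
Enumerate all 2^9 = 512 subsets.
Count subsets with r(E)-r(A)=1 and |A|-r(A)=1: 51.

51


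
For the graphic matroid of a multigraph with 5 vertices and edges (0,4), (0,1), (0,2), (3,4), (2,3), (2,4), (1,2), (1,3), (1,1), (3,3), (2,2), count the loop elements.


In a graphic matroid, a loop is a self-loop edge (u,u) with rank 0.
Examining all 11 edges for self-loops...
Self-loops found: (1,1), (3,3), (2,2)
Number of loops = 3.

3


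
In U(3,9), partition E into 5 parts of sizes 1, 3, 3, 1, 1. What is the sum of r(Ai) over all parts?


r(Ai) = min(|Ai|, 3) for each part.
Sum = min(1,3) + min(3,3) + min(3,3) + min(1,3) + min(1,3)
    = 1 + 3 + 3 + 1 + 1
    = 9.

9


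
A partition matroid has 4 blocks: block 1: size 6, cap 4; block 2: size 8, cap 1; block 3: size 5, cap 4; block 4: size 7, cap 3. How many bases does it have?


A basis picks exactly ci elements from block i.
Number of bases = product of C(|Si|, ci).
= C(6,4) * C(8,1) * C(5,4) * C(7,3)
= 15 * 8 * 5 * 35
= 21000.

21000


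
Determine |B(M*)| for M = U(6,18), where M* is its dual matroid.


The dual of U(r,n) is U(n-r, n) = U(12,18).
Bases of U(12,18) are all (12)-element subsets.
|B(M*)| = C(18,12) = 18! / (12! * 6!) = 18564.

18564


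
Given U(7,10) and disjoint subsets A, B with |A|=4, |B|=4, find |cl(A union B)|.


|A union B| = 4 + 4 = 8 (disjoint).
In U(7,10), cl(S) = S if |S| < 7, else cl(S) = E.
Since 8 >= 7, cl(A union B) = E.
|cl(A union B)| = 10.

10


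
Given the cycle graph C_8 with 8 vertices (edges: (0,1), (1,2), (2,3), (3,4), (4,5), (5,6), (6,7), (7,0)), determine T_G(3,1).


T(C_8; x,y) = x + x^2 + ... + x^(7) + y.
T(3,1) = 3^1 + 3^2 + 3^3 + 3^4 + 3^5 + 3^6 + 3^7 + 1
= 3 + 9 + 27 + 81 + 243 + 729 + 2187 + 1
= 3280.

3280


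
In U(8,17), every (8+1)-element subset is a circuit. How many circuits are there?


In U(8,17), circuits are the (9)-element subsets.
Any set of 9 elements is dependent, and removing any one element gives
an independent set of size 8, so it is a minimal dependent set.
Number of circuits = C(17,9) = 24310.

24310


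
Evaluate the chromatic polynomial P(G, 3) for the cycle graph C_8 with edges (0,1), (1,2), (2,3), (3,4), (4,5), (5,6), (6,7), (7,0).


P(C_8, k) = (k-1)^8 + (-1)^8*(k-1).
P(3) = (2)^8 + 2
= 256 + 2 = 258.

258


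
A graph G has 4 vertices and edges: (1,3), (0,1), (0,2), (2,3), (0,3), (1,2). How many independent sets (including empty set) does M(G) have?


An independent set in a graphic matroid is an acyclic edge subset.
G has 4 vertices and 6 edges.
Enumerate all 2^6 = 64 subsets, checking for acyclicity.
Total independent sets = 38.

38


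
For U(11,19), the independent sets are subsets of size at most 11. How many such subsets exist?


Independent sets of U(11,19) are all subsets of size <= 11.
Count = (19 choose 0) + (19 choose 1) + (19 choose 2) + (19 choose 3) + (19 choose 4) + (19 choose 5) + (19 choose 6) + (19 choose 7) + (19 choose 8) + (19 choose 9) + (19 choose 10) + (19 choose 11)
     = 1 + 19 + 171 + 969 + 3876 + 11628 + 27132 + 50388 + 75582 + 92378 + 92378 + 75582
     = 430104.

430104


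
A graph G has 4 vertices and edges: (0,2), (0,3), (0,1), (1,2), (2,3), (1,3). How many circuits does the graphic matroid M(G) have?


A circuit in a graphic matroid = edge set of a simple cycle.
G has 4 vertices and 6 edges.
Enumerating all minimal edge subsets forming cycles...
Total circuits found: 7.

7


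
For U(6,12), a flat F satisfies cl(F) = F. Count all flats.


Flats of U(6,12): every subset of size < 6 is a flat, plus E itself.
Count = C(12,0) + C(12,1) + C(12,2) + C(12,3) + C(12,4) + C(12,5) + 1
     = 1 + 12 + 66 + 220 + 495 + 792 + 1
     = 1587.

1587


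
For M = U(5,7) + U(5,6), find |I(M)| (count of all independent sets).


For a direct sum, |I(M1+M2)| = |I(M1)| * |I(M2)|.
|I(U(5,7))| = sum C(7,k) for k=0..5 = 120.
|I(U(5,6))| = sum C(6,k) for k=0..5 = 63.
Total = 120 * 63 = 7560.

7560


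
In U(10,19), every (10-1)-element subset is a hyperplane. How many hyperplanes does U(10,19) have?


Hyperplanes of U(10,19) are flats of rank 9.
In a uniform matroid, these are exactly the (9)-element subsets.
Count = C(19,9) = 92378.

92378


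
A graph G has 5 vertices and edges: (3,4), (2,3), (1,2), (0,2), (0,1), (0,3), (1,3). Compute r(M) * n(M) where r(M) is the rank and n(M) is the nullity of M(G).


r(M) = |V| - c = 5 - 1 = 4.
nullity = |E| - r(M) = 7 - 4 = 3.
Product = 4 * 3 = 12.

12


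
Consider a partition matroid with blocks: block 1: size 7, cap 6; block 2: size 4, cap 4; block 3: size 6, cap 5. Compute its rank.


Rank of a partition matroid = sum of min(|Si|, ci) for each block.
= min(7,6) + min(4,4) + min(6,5)
= 6 + 4 + 5
= 15.

15


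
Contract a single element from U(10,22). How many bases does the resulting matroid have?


Contracting e from U(10,22) gives U(9,21).
Bases of U(9,21) = (21 choose 9) = 293930.

293930


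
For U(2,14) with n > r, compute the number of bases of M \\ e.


Deleting e from U(2,14) gives U(2,13) since n > r.
Bases of U(2,13) = C(13,2) = 13! / (2! * 11!) = 78.

78


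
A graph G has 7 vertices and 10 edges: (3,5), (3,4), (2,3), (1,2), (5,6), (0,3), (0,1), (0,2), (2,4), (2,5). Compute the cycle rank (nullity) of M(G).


Cycle rank (nullity) = |E| - r(M) = |E| - (|V| - c).
|E| = 10, |V| = 7, c = 1.
Nullity = 10 - (7 - 1) = 10 - 6 = 4.

4


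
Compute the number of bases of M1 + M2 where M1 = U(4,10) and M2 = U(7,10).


Bases of a direct sum M1 + M2: |B| = |B(M1)| * |B(M2)|.
|B(U(4,10))| = C(10,4) = 210.
|B(U(7,10))| = C(10,7) = 120.
Total bases = 210 * 120 = 25200.

25200


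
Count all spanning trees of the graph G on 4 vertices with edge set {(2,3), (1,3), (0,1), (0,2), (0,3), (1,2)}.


By Kirchhoff's matrix tree theorem, the number of spanning trees equals
the determinant of any cofactor of the Laplacian matrix L.
G has 4 vertices and 6 edges.
Computing the (3 x 3) cofactor determinant gives 16.

16


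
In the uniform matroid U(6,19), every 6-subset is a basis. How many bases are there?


Bases of U(6,19) are all 6-element subsets of the 19-element ground set.
Number of bases = C(19,6).
C(19,6) = 27132.

27132


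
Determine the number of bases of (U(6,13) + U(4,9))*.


(M1+M2)* = M1* + M2*.
M1* = U(7,13), bases: C(13,7) = 1716.
M2* = U(5,9), bases: C(9,5) = 126.
|B(M*)| = 1716 * 126 = 216216.

216216


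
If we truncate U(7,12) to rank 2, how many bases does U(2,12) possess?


Truncating U(7,12) to rank 2 gives U(2,12).
Bases of U(2,12) are all 2-element subsets of 12 elements.
Number of bases = C(12,2) = 12! / (2! * 10!) = 66.

66


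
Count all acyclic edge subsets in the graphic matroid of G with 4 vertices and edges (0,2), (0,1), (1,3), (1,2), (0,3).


An independent set in a graphic matroid is an acyclic edge subset.
G has 4 vertices and 5 edges.
Enumerate all 2^5 = 32 subsets, checking for acyclicity.
Total independent sets = 24.

24


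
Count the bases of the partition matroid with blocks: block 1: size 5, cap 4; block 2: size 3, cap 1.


A basis picks exactly ci elements from block i.
Number of bases = product of C(|Si|, ci).
= C(5,4) * C(3,1)
= 5 * 3
= 15.

15


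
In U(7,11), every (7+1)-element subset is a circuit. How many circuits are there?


In U(7,11), circuits are the (8)-element subsets.
Any set of 8 elements is dependent, and removing any one element gives
an independent set of size 7, so it is a minimal dependent set.
Number of circuits = C(11,8) = 165.

165


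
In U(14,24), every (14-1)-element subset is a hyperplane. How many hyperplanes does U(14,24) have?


Hyperplanes of U(14,24) are flats of rank 13.
In a uniform matroid, these are exactly the (13)-element subsets.
Count = (24 choose 13) = 2496144.

2496144


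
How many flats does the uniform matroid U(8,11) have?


Flats of U(8,11): every subset of size < 8 is a flat, plus E itself.
Count = C(11,0) + C(11,1) + C(11,2) + C(11,3) + C(11,4) + C(11,5) + C(11,6) + C(11,7) + 1
     = 1 + 11 + 55 + 165 + 330 + 462 + 462 + 330 + 1
     = 1817.

1817


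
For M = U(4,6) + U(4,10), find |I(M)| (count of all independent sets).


For a direct sum, |I(M1+M2)| = |I(M1)| * |I(M2)|.
|I(U(4,6))| = sum C(6,k) for k=0..4 = 57.
|I(U(4,10))| = sum C(10,k) for k=0..4 = 386.
Total = 57 * 386 = 22002.

22002


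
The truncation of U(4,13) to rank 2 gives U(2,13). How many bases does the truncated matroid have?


Truncating U(4,13) to rank 2 gives U(2,13).
Bases of U(2,13) are all 2-element subsets of 13 elements.
Number of bases = C(13,2) = 13! / (2! * 11!) = 78.

78


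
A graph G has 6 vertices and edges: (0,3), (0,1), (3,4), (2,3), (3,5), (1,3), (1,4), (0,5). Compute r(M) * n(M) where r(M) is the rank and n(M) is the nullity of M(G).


r(M) = |V| - c = 6 - 1 = 5.
nullity = |E| - r(M) = 8 - 5 = 3.
Product = 5 * 3 = 15.

15


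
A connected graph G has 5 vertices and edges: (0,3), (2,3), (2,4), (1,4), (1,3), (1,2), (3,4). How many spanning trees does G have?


By Kirchhoff's matrix tree theorem, the number of spanning trees equals
the determinant of any cofactor of the Laplacian matrix L.
G has 5 vertices and 7 edges.
Computing the (4 x 4) cofactor determinant gives 16.

16


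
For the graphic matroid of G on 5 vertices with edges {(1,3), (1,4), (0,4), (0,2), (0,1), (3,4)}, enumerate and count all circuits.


A circuit in a graphic matroid = edge set of a simple cycle.
G has 5 vertices and 6 edges.
Enumerating all minimal edge subsets forming cycles...
Total circuits found: 3.

3


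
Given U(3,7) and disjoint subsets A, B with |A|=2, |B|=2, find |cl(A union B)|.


|A union B| = 2 + 2 = 4 (disjoint).
In U(3,7), cl(S) = S if |S| < 3, else cl(S) = E.
Since 4 >= 3, cl(A union B) = E.
|cl(A union B)| = 7.

7


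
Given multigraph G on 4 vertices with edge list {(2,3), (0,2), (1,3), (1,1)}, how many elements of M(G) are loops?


In a graphic matroid, a loop is a self-loop edge (u,u) with rank 0.
Examining all 4 edges for self-loops...
Self-loops found: (1,1)
Number of loops = 1.

1


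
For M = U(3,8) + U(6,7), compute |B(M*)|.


(M1+M2)* = M1* + M2*.
M1* = U(5,8), bases: C(8,5) = 56.
M2* = U(1,7), bases: C(7,1) = 7.
|B(M*)| = 56 * 7 = 392.

392


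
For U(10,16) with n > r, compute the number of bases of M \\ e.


Deleting e from U(10,16) gives U(10,15) since n > r.
Bases of U(10,15) = (15 choose 10) = 3003.

3003


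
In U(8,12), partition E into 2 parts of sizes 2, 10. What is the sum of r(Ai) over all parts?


r(Ai) = min(|Ai|, 8) for each part.
Sum = min(2,8) + min(10,8)
    = 2 + 8
    = 10.

10


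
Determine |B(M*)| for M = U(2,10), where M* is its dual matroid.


The dual of U(r,n) is U(n-r, n) = U(8,10).
Bases of U(8,10) are all (8)-element subsets.
|B(M*)| = C(10,8) = 45.

45


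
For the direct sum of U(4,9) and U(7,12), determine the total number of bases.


Bases of a direct sum M1 + M2: |B| = |B(M1)| * |B(M2)|.
|B(U(4,9))| = C(9,4) = 126.
|B(U(7,12))| = C(12,7) = 792.
Total bases = 126 * 792 = 99792.

99792


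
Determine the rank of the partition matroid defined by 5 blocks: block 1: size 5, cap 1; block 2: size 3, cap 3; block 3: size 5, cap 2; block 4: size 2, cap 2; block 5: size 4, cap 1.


Rank of a partition matroid = sum of min(|Si|, ci) for each block.
= min(5,1) + min(3,3) + min(5,2) + min(2,2) + min(4,1)
= 1 + 3 + 2 + 2 + 1
= 9.

9


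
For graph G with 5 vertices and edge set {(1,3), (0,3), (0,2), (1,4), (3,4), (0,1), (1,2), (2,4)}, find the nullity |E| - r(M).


Cycle rank (nullity) = |E| - r(M) = |E| - (|V| - c).
|E| = 8, |V| = 5, c = 1.
Nullity = 8 - (5 - 1) = 8 - 4 = 4.

4


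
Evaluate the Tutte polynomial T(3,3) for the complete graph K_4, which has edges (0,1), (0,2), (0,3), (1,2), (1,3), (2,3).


T(K_4; x,y) = x^3 + 3x^2 + 4xy + 2x + y^3 + 3y^2 + 2y.
Substituting x=3, y=3:
= 27 + 27 + 36 + 6 + 27 + 27 + 6
= 156.

156


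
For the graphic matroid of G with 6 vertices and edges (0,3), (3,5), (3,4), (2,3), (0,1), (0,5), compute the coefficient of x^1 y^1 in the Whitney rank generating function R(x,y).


R(x,y) = sum over A in 2^E of x^(r(E)-r(A)) * y^(|A|-r(A)).
G has 6 vertices, 6 edges. r(E) = 5.
Enumerate all 2^6 = 64 subsets.
Count subsets with r(E)-r(A)=1 and |A|-r(A)=1: 3.

3


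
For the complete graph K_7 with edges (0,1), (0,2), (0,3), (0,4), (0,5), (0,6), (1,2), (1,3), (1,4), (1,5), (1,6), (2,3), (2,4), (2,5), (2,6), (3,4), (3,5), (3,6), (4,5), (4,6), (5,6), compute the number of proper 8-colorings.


P(K_7, k) = k(k-1)(k-2)...(k-6).
P(8) = (8) * (7) * (6) * (5) * (4) * (3) * (2) = 40320.

40320


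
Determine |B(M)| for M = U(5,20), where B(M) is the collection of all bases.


Bases of U(5,20) are all 5-element subsets of the 20-element ground set.
Number of bases = C(20,5).
C(20,5) = 20! / (5! * 15!) = 15504.

15504


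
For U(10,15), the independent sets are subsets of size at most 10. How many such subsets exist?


Independent sets of U(10,15) are all subsets of size <= 10.
Count = C(15,0) + C(15,1) + C(15,2) + C(15,3) + C(15,4) + C(15,5) + C(15,6) + C(15,7) + C(15,8) + C(15,9) + C(15,10)
     = 1 + 15 + 105 + 455 + 1365 + 3003 + 5005 + 6435 + 6435 + 5005 + 3003
     = 30827.

30827


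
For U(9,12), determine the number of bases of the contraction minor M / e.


Contracting e from U(9,12) gives U(8,11).
Bases of U(8,11) = C(11,8) = 165.

165


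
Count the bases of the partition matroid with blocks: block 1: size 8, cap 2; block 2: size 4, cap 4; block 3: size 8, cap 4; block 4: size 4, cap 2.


A basis picks exactly ci elements from block i.
Number of bases = product of C(|Si|, ci).
= C(8,2) * C(4,4) * C(8,4) * C(4,2)
= 28 * 1 * 70 * 6
= 11760.

11760


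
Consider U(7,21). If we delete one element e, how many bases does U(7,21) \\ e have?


Deleting e from U(7,21) gives U(7,20) since n > r.
Bases of U(7,20) = (20 choose 7) = 77520.

77520


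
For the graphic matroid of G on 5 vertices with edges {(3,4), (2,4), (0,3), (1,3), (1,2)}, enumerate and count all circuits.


A circuit in a graphic matroid = edge set of a simple cycle.
G has 5 vertices and 5 edges.
Enumerating all minimal edge subsets forming cycles...
Total circuits found: 1.

1


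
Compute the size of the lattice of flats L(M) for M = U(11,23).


Flats of U(11,23): every subset of size < 11 is a flat, plus E itself.
Count = C(23,0) + C(23,1) + C(23,2) + C(23,3) + C(23,4) + C(23,5) + C(23,6) + C(23,7) + C(23,8) + C(23,9) + C(23,10) + 1
     = 1 + 23 + 253 + 1771 + 8855 + 33649 + 100947 + 245157 + 490314 + 817190 + 1144066 + 1
     = 2842227.

2842227


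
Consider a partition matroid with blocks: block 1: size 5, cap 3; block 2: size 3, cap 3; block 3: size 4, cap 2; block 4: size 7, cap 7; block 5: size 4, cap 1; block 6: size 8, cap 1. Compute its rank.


Rank of a partition matroid = sum of min(|Si|, ci) for each block.
= min(5,3) + min(3,3) + min(4,2) + min(7,7) + min(4,1) + min(8,1)
= 3 + 3 + 2 + 7 + 1 + 1
= 17.

17


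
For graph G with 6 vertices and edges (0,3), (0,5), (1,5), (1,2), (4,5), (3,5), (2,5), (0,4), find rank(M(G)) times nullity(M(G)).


r(M) = |V| - c = 6 - 1 = 5.
nullity = |E| - r(M) = 8 - 5 = 3.
Product = 5 * 3 = 15.

15


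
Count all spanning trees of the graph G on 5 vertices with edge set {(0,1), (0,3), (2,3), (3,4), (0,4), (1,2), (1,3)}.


By Kirchhoff's matrix tree theorem, the number of spanning trees equals
the determinant of any cofactor of the Laplacian matrix L.
G has 5 vertices and 7 edges.
Computing the (4 x 4) cofactor determinant gives 21.

21


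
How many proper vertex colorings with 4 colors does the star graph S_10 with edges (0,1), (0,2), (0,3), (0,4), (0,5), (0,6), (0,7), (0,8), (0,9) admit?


P(tree, k) = k * (k-1)^(9) for any tree on 10 vertices.
P(4) = 4 * 3^9 = 4 * 19683 = 78732.

78732


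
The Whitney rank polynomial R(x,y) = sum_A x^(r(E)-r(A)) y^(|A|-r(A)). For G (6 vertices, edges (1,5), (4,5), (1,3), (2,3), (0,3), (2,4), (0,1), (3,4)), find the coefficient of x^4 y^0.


R(x,y) = sum over A in 2^E of x^(r(E)-r(A)) * y^(|A|-r(A)).
G has 6 vertices, 8 edges. r(E) = 5.
Enumerate all 2^8 = 256 subsets.
Count subsets with r(E)-r(A)=4 and |A|-r(A)=0: 8.

8


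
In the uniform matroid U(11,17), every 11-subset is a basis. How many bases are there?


Bases of U(11,17) are all 11-element subsets of the 17-element ground set.
Number of bases = C(17,11).
C(17,11) = 17! / (11! * 6!) = 12376.

12376


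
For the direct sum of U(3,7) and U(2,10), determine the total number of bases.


Bases of a direct sum M1 + M2: |B| = |B(M1)| * |B(M2)|.
|B(U(3,7))| = C(7,3) = 35.
|B(U(2,10))| = C(10,2) = 45.
Total bases = 35 * 45 = 1575.

1575


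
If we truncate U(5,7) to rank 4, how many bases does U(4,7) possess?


Truncating U(5,7) to rank 4 gives U(4,7).
Bases of U(4,7) are all 4-element subsets of 7 elements.
Number of bases = C(7,4) = (7 * 6 * 5 * 4) / (1 * 2 * 3 * 4) = 35.

35


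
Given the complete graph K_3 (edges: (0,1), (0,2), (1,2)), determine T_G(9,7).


T(K_3; x,y) = x^2 + x + y.
T(9,7) = 81 + 9 + 7 = 97.

97


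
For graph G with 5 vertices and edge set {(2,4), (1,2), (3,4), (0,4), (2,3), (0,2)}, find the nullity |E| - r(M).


Cycle rank (nullity) = |E| - r(M) = |E| - (|V| - c).
|E| = 6, |V| = 5, c = 1.
Nullity = 6 - (5 - 1) = 6 - 4 = 2.

2


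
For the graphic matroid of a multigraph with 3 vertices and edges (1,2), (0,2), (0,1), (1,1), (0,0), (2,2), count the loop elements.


In a graphic matroid, a loop is a self-loop edge (u,u) with rank 0.
Examining all 6 edges for self-loops...
Self-loops found: (1,1), (0,0), (2,2)
Number of loops = 3.

3


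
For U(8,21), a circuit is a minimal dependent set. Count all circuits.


In U(8,21), circuits are the (9)-element subsets.
Any set of 9 elements is dependent, and removing any one element gives
an independent set of size 8, so it is a minimal dependent set.
Number of circuits = C(21,9) = 293930.

293930
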